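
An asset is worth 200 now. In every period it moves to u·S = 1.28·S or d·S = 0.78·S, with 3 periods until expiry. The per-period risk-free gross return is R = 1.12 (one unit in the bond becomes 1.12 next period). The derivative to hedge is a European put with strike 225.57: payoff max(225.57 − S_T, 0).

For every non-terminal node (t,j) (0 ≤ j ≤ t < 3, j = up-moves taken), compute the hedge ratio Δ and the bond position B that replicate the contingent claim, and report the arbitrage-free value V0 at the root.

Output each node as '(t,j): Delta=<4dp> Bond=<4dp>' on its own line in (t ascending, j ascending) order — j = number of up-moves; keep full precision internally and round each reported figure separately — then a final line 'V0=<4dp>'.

(0,0): Delta=-0.2919 Bond=71.8081
(1,0): Delta=-0.7663 Bond=154.4359
(1,1): Delta=-0.1558 Bond=45.5965
(2,0): Delta=-1.0000 Bond=201.4018
(2,1): Delta=-0.6993 Bond=159.5877
(2,2): Delta=0.0000 Bond=0.0000
V0=13.4288

Since d<R<u, set p* = (R−d)/(u−d) = 0.6800; price each node as the discounted p*-expectation of its children.
Terminal payoffs: V(3,0)=130.6596, V(3,1)=69.8196, V(3,2)=0.0000, V(3,3)=0.0000
  t=2,j=0: stock 121.6800 → up 155.7504 (V=69.8196), down 94.9104 (V=130.6596). Price 79.7218; hedge Δ=-1.0000, bond B=201.4018.
  t=2,j=1: stock 199.6800 → up 255.5904 (V=0.0000), down 155.7504 (V=69.8196). Price 19.9485; hedge Δ=-0.6993, bond B=159.5877.
  t=2,j=2: stock 327.6800 → up 419.4304 (V=0.0000), down 255.5904 (V=0.0000). Price 0.0000; hedge Δ=0.0000, bond B=0.0000.
  t=1,j=0: stock 156.0000 → up 199.6800 (V=19.9485), down 121.6800 (V=79.7218). Price 34.8892; hedge Δ=-0.7663, bond B=154.4359.
  t=1,j=1: stock 256.0000 → up 327.6800 (V=0.0000), down 199.6800 (V=19.9485). Price 5.6996; hedge Δ=-0.1558, bond B=45.5965.
  t=0,j=0: stock 200.0000 → up 256.0000 (V=5.6996), down 156.0000 (V=34.8892). Price 13.4288; hedge Δ=-0.2919, bond B=71.8081.
Each (Δ,B) replicates both successor values, so the strategy is self-financing and V0 is arbitrage-free.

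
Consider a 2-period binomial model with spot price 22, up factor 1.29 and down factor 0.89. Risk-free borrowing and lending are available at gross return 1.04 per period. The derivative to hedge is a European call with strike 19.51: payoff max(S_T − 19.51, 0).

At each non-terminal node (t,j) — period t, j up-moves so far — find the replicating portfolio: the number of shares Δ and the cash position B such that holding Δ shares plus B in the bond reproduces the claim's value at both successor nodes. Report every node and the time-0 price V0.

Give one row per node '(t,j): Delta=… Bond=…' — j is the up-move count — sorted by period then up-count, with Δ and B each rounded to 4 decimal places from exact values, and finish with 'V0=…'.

(0,0): Delta=0.8577 Bond=-14.1548
(1,0): Delta=0.7339 Bond=-12.2978
(1,1): Delta=1.0000 Bond=-18.7596
V0=4.7145

Risk-neutral probability p* = (R−d)/(u−d) = (1.04−0.89)/(1.29−0.89) = 0.3750.
Terminal values V(2,·): V(2,0)=0.0000, V(2,1)=5.7482, V(2,2)=17.1002
  t=1,j=0: stock 19.5800 → up 25.2582 (V=5.7482), down 17.4262 (V=0.0000). Price 2.0727; hedge Δ=0.7339, bond B=-12.2978.
  t=1,j=1: stock 28.3800 → up 36.6102 (V=17.1002), down 25.2582 (V=5.7482). Price 9.6204; hedge Δ=1.0000, bond B=-18.7596.
  t=0,j=0: stock 22.0000 → up 28.3800 (V=9.6204), down 19.5800 (V=2.0727). Price 4.7145; hedge Δ=0.8577, bond B=-14.1548.
Each (Δ,B) replicates both successor values, so the strategy is self-financing and V0 is arbitrage-free.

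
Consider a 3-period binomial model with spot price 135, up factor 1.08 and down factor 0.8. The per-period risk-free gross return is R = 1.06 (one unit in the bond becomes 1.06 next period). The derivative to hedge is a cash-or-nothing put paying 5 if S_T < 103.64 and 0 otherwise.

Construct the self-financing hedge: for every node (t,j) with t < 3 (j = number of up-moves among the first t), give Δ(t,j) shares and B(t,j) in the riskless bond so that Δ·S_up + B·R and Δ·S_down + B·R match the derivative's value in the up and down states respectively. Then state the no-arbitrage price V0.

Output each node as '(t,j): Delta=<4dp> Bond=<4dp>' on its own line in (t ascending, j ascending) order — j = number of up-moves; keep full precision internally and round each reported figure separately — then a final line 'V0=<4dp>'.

(0,0): Delta=-0.0156 Bond=2.1694
(1,0): Delta=-0.1448 Bond=16.2561
(1,1): Delta=-0.0083 Bond=1.2260
(2,0): Delta=0.0000 Bond=4.7170
(2,1): Delta=-0.1531 Bond=18.1941
(2,2): Delta=0.0000 Bond=0.0000
V0=0.0612

No-arbitrage ⇒ martingale measure with p* = (R−d)/(u−d) = 0.9286.
Payoff layer (t=3): V(3,0)=5.0000, V(3,1)=5.0000, V(3,2)=0.0000, V(3,3)=0.0000
Node (2,0) S=86.4000: V=(p*·5.0000+(1−p*)·5.0000)/1.06=4.7170; Δ=(5.0000−5.0000)/(93.3120−69.1200)=0.0000; B=V−Δ·S=4.7170
Node (2,1) S=116.6400: V=(p*·0.0000+(1−p*)·5.0000)/1.06=0.3369; Δ=(0.0000−5.0000)/(125.9712−93.3120)=-0.1531; B=V−Δ·S=18.1941
Node (2,2) S=157.4640: V=(p*·0.0000+(1−p*)·0.0000)/1.06=0.0000; Δ=(0.0000−0.0000)/(170.0611−125.9712)=0.0000; B=V−Δ·S=0.0000
Node (1,0) S=108.0000: V=(p*·0.3369+(1−p*)·4.7170)/1.06=0.6130; Δ=(0.3369−4.7170)/(116.6400−86.4000)=-0.1448; B=V−Δ·S=16.2561
Node (1,1) S=145.8000: V=(p*·0.0000+(1−p*)·0.3369)/1.06=0.0227; Δ=(0.0000−0.3369)/(157.4640−116.6400)=-0.0083; B=V−Δ·S=1.2260
Node (0,0) S=135.0000: V=(p*·0.0227+(1−p*)·0.6130)/1.06=0.0612; Δ=(0.0227−0.6130)/(145.8000−108.0000)=-0.0156; B=V−Δ·S=2.1694
Check: Δ(0,0)·S0 + B(0,0) = 0.0612 = V0.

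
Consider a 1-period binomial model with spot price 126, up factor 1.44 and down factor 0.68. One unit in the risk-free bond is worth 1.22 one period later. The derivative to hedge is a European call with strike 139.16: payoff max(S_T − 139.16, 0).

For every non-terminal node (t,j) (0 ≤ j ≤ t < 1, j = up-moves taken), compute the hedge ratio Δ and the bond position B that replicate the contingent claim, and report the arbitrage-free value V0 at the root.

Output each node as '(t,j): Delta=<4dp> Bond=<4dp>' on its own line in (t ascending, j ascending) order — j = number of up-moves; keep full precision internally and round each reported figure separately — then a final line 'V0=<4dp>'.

(0,0): Delta=0.4415 Bond=-31.0078
V0=24.6238

Risk-neutral probability p* = (R−d)/(u−d) = (1.22−0.68)/(1.44−0.68) = 0.7105.
At expiry t=1: V(1,0)=0.0000, V(1,1)=42.2800
(0,0): S=126.0000. Δ = (V_up−V_dn)/(S_up−S_dn) = (42.2800−0.0000)/(181.4400−85.6800) = 0.4415. V = [p*·42.2800 + (1−p*)·0.0000]/1.22 = 24.6238. B = V − Δ·S = -31.0078.
Check: Δ(0,0)·S0 + B(0,0) = 24.6238 = V0.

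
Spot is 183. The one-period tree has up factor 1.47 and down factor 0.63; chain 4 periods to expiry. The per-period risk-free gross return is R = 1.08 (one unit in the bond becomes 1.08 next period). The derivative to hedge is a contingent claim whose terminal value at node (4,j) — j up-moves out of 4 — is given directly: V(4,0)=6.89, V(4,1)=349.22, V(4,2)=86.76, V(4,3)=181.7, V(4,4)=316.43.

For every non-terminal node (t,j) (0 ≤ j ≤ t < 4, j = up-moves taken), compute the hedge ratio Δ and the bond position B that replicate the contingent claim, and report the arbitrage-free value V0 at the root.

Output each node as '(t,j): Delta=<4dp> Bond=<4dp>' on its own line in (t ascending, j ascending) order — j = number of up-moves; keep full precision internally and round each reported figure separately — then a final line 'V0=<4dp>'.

Risk-neutral probability p* = (R−d)/(u−d) = (1.08−0.63)/(1.47−0.63) = 0.5357.
Terminal payoffs: V(4,0)=6.8900, V(4,1)=349.2200, V(4,2)=86.7600, V(4,3)=181.7000, V(4,4)=316.4300
  t=3,j=0: stock 45.7586 → up 67.2651 (V=349.2200), down 28.8279 (V=6.8900). Price 176.1862; hedge Δ=8.9062, bond B=-231.3495.
  t=3,j=1: stock 106.7701 → up 156.9520 (V=86.7600), down 67.2651 (V=349.2200). Price 193.1634; hedge Δ=-2.9264, bond B=505.6157.
  t=3,j=2: stock 249.1302 → up 366.2213 (V=181.7000), down 156.9520 (V=86.7600). Price 127.4266; hedge Δ=0.4537, bond B=14.4028.
  t=3,j=3: stock 581.3037 → up 854.5165 (V=316.4300), down 366.2213 (V=181.7000). Price 235.0711; hedge Δ=0.2759, bond B=74.6782.
  t=2,j=0: stock 72.6327 → up 106.7701 (V=193.1634), down 45.7586 (V=176.1862). Price 171.5566; hedge Δ=0.2783, bond B=151.3456.
  t=2,j=1: stock 169.4763 → up 249.1302 (V=127.4266), down 106.7701 (V=193.1634). Price 146.2474; hedge Δ=-0.4618, bond B=224.5055.
  t=2,j=2: stock 395.4447 → up 581.3037 (V=235.0711), down 249.1302 (V=127.4266). Price 171.3827; hedge Δ=0.3241, bond B=43.2344.
  t=1,j=0: stock 115.2900 → up 169.4763 (V=146.2474), down 72.6327 (V=171.5566). Price 146.2945; hedge Δ=-0.2613, bond B=176.4245.
  t=1,j=1: stock 269.0100 → up 395.4447 (V=171.3827), down 169.4763 (V=146.2474). Price 147.8822; hedge Δ=0.1112, bond B=117.9593.
  t=0,j=0: stock 183.0000 → up 269.0100 (V=147.8822), down 115.2900 (V=146.2945). Price 136.2454; hedge Δ=0.0103, bond B=134.3554.
Self-financing check: at every node Δ·S+B equals the discounted successor values.

(0,0): Delta=0.0103 Bond=134.3554
(1,0): Delta=-0.2613 Bond=176.4245
(1,1): Delta=0.1112 Bond=117.9593
(2,0): Delta=0.2783 Bond=151.3456
(2,1): Delta=-0.4618 Bond=224.5055
(2,2): Delta=0.3241 Bond=43.2344
(3,0): Delta=8.9062 Bond=-231.3495
(3,1): Delta=-2.9264 Bond=505.6157
(3,2): Delta=0.4537 Bond=14.4028
(3,3): Delta=0.2759 Bond=74.6782
V0=136.2454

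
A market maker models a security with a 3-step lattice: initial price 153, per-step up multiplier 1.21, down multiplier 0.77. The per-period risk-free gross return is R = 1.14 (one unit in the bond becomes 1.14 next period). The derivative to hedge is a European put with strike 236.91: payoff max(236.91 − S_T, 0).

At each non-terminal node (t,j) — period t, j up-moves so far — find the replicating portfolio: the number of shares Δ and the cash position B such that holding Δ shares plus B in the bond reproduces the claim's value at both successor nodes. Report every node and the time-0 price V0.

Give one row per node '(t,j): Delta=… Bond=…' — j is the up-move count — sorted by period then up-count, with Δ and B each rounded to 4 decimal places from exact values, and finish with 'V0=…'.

(0,0): Delta=-0.7241 Bond=131.3927
(1,0): Delta=-1.0000 Bond=182.2946
(1,1): Delta=-0.6909 Bond=143.6377
(2,0): Delta=-1.0000 Bond=207.8158
(2,1): Delta=-1.0000 Bond=207.8158
(2,2): Delta=-0.6536 Bond=155.4097
V0=20.6094

Since d<R<u, set p* = (R−d)/(u−d) = 0.8409; price each node as the discounted p*-expectation of its children.
Terminal values V(3,·): V(3,0)=167.0605, V(3,1)=127.1464, V(3,2)=64.4244, V(3,3)=0.0000
  t=2,j=0: stock 90.7137 → up 109.7636 (V=127.1464), down 69.8495 (V=167.0605). Price 117.1021; hedge Δ=-1.0000, bond B=207.8158.
  t=2,j=1: stock 142.5501 → up 172.4856 (V=64.4244), down 109.7636 (V=127.1464). Price 65.2657; hedge Δ=-1.0000, bond B=207.8158.
  t=2,j=2: stock 224.0073 → up 271.0488 (V=0.0000), down 172.4856 (V=64.4244). Price 8.9906; hedge Δ=-0.6536, bond B=155.4097.
  t=1,j=0: stock 117.8100 → up 142.5501 (V=65.2657), down 90.7137 (V=117.1021). Price 64.4846; hedge Δ=-1.0000, bond B=182.2946.
  t=1,j=1: stock 185.1300 → up 224.0073 (V=8.9906), down 142.5501 (V=65.2657). Price 15.7399; hedge Δ=-0.6909, bond B=143.6377.
  t=0,j=0: stock 153.0000 → up 185.1300 (V=15.7399), down 117.8100 (V=64.4846). Price 20.6094; hedge Δ=-0.7241, bond B=131.3927.
Root portfolio cost Δ·153+B reproduces V0=20.6094.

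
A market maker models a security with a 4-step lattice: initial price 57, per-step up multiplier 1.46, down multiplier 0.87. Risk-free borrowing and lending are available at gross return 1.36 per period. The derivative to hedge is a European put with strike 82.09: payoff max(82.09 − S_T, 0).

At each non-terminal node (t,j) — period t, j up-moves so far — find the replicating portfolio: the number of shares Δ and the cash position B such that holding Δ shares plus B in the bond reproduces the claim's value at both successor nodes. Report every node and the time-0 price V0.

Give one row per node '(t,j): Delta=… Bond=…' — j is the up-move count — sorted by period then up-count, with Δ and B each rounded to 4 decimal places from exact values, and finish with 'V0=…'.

Risk-neutral probability p* = (R−d)/(u−d) = (1.36−0.87)/(1.46−0.87) = 0.8305.
Terminal values V(4,·): V(4,0)=49.4348, V(4,1)=27.2894, V(4,2)=0.0000, V(4,3)=0.0000, V(4,4)=0.0000
(3,0): S=37.5347. Δ = (V_up−V_dn)/(S_up−S_dn) = (27.2894−49.4348)/(54.8006−32.6552) = -1.0000. V = [p*·27.2894 + (1−p*)·49.4348]/1.36 = 22.8256. B = V − Δ·S = 60.3603.
(3,1): S=62.9892. Δ = (V_up−V_dn)/(S_up−S_dn) = (0.0000−27.2894)/(91.9643−54.8006) = -0.7343. V = [p*·0.0000 + (1−p*)·27.2894]/1.36 = 3.4010. B = V − Δ·S = 49.6542.
(3,2): S=105.7060. Δ = (V_up−V_dn)/(S_up−S_dn) = (0.0000−0.0000)/(154.3308−91.9643) = 0.0000. V = [p*·0.0000 + (1−p*)·0.0000]/1.36 = 0.0000. B = V − Δ·S = 0.0000.
(3,3): S=177.3918. Δ = (V_up−V_dn)/(S_up−S_dn) = (0.0000−0.0000)/(258.9920−154.3308) = 0.0000. V = [p*·0.0000 + (1−p*)·0.0000]/1.36 = 0.0000. B = V − Δ·S = 0.0000.
(2,0): S=43.1433. Δ = (V_up−V_dn)/(S_up−S_dn) = (3.4010−22.8256)/(62.9892−37.5347) = -0.7631. V = [p*·3.4010 + (1−p*)·22.8256]/1.36 = 4.9215. B = V − Δ·S = 37.8447.
(2,1): S=72.4014. Δ = (V_up−V_dn)/(S_up−S_dn) = (0.0000−3.4010)/(105.7060−62.9892) = -0.0796. V = [p*·0.0000 + (1−p*)·3.4010]/1.36 = 0.4238. B = V − Δ·S = 6.1882.
(2,2): S=121.5012. Δ = (V_up−V_dn)/(S_up−S_dn) = (0.0000−0.0000)/(177.3918−105.7060) = 0.0000. V = [p*·0.0000 + (1−p*)·0.0000]/1.36 = 0.0000. B = V − Δ·S = 0.0000.
(1,0): S=49.5900. Δ = (V_up−V_dn)/(S_up−S_dn) = (0.4238−4.9215)/(72.4014−43.1433) = -0.1537. V = [p*·0.4238 + (1−p*)·4.9215]/1.36 = 0.8722. B = V − Δ·S = 8.4954.
(1,1): S=83.2200. Δ = (V_up−V_dn)/(S_up−S_dn) = (0.0000−0.4238)/(121.5012−72.4014) = -0.0086. V = [p*·0.0000 + (1−p*)·0.4238]/1.36 = 0.0528. B = V − Δ·S = 0.7712.
(0,0): S=57.0000. Δ = (V_up−V_dn)/(S_up−S_dn) = (0.0528−0.8722)/(83.2200−49.5900) = -0.0244. V = [p*·0.0528 + (1−p*)·0.8722]/1.36 = 0.1410. B = V − Δ·S = 1.5297.
Root portfolio cost Δ·57+B reproduces V0=0.1410.

(0,0): Delta=-0.0244 Bond=1.5297
(1,0): Delta=-0.1537 Bond=8.4954
(1,1): Delta=-0.0086 Bond=0.7712
(2,0): Delta=-0.7631 Bond=37.8447
(2,1): Delta=-0.0796 Bond=6.1882
(2,2): Delta=0.0000 Bond=0.0000
(3,0): Delta=-1.0000 Bond=60.3603
(3,1): Delta=-0.7343 Bond=49.6542
(3,2): Delta=0.0000 Bond=0.0000
(3,3): Delta=0.0000 Bond=0.0000
V0=0.1410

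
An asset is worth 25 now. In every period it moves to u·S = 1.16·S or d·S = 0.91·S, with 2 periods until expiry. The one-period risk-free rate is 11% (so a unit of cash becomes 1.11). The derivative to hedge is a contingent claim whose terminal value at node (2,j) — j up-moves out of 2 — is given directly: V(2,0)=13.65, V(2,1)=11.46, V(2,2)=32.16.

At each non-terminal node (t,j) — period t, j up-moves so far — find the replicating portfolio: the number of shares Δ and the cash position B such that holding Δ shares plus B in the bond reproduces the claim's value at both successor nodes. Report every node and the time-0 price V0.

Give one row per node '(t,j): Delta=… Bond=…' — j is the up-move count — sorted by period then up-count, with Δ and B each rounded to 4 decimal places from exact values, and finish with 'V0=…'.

(0,0): Delta=2.3239 Bond=-37.9726
(1,0): Delta=-0.3851 Bond=19.4789
(1,1): Delta=2.8552 Bond=-57.5568
V0=20.1247

Risk-neutral probability p* = (R−d)/(u−d) = (1.11−0.91)/(1.16−0.91) = 0.8000.
Terminal values V(2,·): V(2,0)=13.6500, V(2,1)=11.4600, V(2,2)=32.1600
(1,0): S=22.7500. Δ = (V_up−V_dn)/(S_up−S_dn) = (11.4600−13.6500)/(26.3900−20.7025) = -0.3851. V = [p*·11.4600 + (1−p*)·13.6500]/1.11 = 10.7189. B = V − Δ·S = 19.4789.
(1,1): S=29.0000. Δ = (V_up−V_dn)/(S_up−S_dn) = (32.1600−11.4600)/(33.6400−26.3900) = 2.8552. V = [p*·32.1600 + (1−p*)·11.4600]/1.11 = 25.2432. B = V − Δ·S = -57.5568.
(0,0): S=25.0000. Δ = (V_up−V_dn)/(S_up−S_dn) = (25.2432−10.7189)/(29.0000−22.7500) = 2.3239. V = [p*·25.2432 + (1−p*)·10.7189]/1.11 = 20.1247. B = V − Δ·S = -37.9726.
Root portfolio cost Δ·25+B reproduces V0=20.1247.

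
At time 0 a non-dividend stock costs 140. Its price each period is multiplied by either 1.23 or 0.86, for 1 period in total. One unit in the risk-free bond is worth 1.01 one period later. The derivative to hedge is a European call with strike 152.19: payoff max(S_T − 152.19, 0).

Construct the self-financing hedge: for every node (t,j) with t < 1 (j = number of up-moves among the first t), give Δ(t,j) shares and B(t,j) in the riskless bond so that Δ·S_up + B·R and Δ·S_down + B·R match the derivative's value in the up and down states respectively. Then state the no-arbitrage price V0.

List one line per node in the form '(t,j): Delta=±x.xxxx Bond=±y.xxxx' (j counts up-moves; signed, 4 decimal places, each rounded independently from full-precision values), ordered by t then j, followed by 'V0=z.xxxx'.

Since d<R<u, set p* = (R−d)/(u−d) = 0.4054; price each node as the discounted p*-expectation of its children.
Terminal values V(1,·): V(1,0)=0.0000, V(1,1)=20.0100
Node (0,0) S=140.0000: V=(p*·20.0100+(1−p*)·0.0000)/1.01=8.0318; Δ=(20.0100−0.0000)/(172.2000−120.4000)=0.3863; B=V−Δ·S=-46.0492
Check: Δ(0,0)·S0 + B(0,0) = 8.0318 = V0.

(0,0): Delta=0.3863 Bond=-46.0492
V0=8.0318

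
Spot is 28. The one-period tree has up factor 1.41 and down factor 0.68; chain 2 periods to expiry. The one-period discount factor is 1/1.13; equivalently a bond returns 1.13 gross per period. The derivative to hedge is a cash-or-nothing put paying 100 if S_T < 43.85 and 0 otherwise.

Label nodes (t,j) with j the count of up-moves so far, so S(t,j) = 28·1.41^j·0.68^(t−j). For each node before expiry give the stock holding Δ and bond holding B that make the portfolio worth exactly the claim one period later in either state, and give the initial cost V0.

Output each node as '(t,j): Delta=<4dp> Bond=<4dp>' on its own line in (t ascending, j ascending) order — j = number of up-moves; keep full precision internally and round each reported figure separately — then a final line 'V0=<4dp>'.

No-arbitrage ⇒ martingale measure with p* = (R−d)/(u−d) = 0.6164.
Payoff layer (t=2): V(2,0)=100.0000, V(2,1)=100.0000, V(2,2)=0.0000
  t=1,j=0: stock 19.0400 → up 26.8464 (V=100.0000), down 12.9472 (V=100.0000). Price 88.4956; hedge Δ=0.0000, bond B=88.4956.
  t=1,j=1: stock 39.4800 → up 55.6668 (V=0.0000), down 26.8464 (V=100.0000). Price 33.9435; hedge Δ=-3.4698, bond B=170.9298.
  t=0,j=0: stock 28.0000 → up 39.4800 (V=33.9435), down 19.0400 (V=88.4956). Price 48.5554; hedge Δ=-2.6689, bond B=123.2842.
Root portfolio cost Δ·28+B reproduces V0=48.5554.

(0,0): Delta=-2.6689 Bond=123.2842
(1,0): Delta=0.0000 Bond=88.4956
(1,1): Delta=-3.4698 Bond=170.9298
V0=48.5554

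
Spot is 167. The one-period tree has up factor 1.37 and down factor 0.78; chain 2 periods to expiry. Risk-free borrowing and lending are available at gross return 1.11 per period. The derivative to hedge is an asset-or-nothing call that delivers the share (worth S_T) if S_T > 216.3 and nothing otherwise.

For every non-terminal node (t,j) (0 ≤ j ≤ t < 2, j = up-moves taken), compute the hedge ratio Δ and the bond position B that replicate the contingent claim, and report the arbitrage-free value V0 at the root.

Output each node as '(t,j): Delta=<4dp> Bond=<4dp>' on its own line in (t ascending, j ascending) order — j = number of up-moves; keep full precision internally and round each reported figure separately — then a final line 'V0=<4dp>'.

(0,0): Delta=1.6030 Bond=-188.1119
(1,0): Delta=0.0000 Bond=0.0000
(1,1): Delta=2.3220 Bond=-373.3165
V0=79.5858

Under the risk-neutral measure, an up-move has probability p* = (R−d)/(u−d) = 0.5593 and values discount at R = 1.11.
Terminal payoffs: V(2,0)=0.0000, V(2,1)=0.0000, V(2,2)=313.4423
  t=1,j=0: stock 130.2600 → up 178.4562 (V=0.0000), down 101.6028 (V=0.0000). Price 0.0000; hedge Δ=0.0000, bond B=0.0000.
  t=1,j=1: stock 228.7900 → up 313.4423 (V=313.4423), down 178.4562 (V=0.0000). Price 157.9416; hedge Δ=2.3220, bond B=-373.3165.
  t=0,j=0: stock 167.0000 → up 228.7900 (V=157.9416), down 130.2600 (V=0.0000). Price 79.5858; hedge Δ=1.6030, bond B=-188.1119.
Each (Δ,B) replicates both successor values, so the strategy is self-financing and V0 is arbitrage-free.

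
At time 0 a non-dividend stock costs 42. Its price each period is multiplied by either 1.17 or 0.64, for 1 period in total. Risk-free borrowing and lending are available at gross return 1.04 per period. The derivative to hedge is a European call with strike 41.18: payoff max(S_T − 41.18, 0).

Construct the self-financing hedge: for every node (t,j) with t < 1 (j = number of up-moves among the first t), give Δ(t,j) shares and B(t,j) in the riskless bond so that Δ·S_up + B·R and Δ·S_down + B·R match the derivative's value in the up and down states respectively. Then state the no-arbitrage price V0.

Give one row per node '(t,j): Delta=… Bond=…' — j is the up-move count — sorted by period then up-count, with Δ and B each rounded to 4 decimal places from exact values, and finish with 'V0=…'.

(0,0): Delta=0.3576 Bond=-9.2424
V0=5.7765

Under the risk-neutral measure, an up-move has probability p* = (R−d)/(u−d) = 0.7547 and values discount at R = 1.04.
Payoff layer (t=1): V(1,0)=0.0000, V(1,1)=7.9600
(0,0): S=42.0000. Δ = (V_up−V_dn)/(S_up−S_dn) = (7.9600−0.0000)/(49.1400−26.8800) = 0.3576. V = [p*·7.9600 + (1−p*)·0.0000]/1.04 = 5.7765. B = V − Δ·S = -9.2424.
Check: Δ(0,0)·S0 + B(0,0) = 5.7765 = V0.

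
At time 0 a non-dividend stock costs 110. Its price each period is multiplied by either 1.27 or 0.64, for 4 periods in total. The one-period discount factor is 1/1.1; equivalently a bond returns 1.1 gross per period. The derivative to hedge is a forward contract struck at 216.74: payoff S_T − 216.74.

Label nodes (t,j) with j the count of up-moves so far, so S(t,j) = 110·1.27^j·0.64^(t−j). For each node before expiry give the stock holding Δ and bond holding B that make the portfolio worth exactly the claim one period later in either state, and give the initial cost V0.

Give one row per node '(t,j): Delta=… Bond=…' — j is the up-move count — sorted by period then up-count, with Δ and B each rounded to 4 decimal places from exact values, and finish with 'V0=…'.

No-arbitrage ⇒ martingale measure with p* = (R−d)/(u−d) = 0.7302.
Terminal payoffs: V(4,0)=-198.2851, V(4,1)=-180.1185, V(4,2)=-144.0692, V(4,3)=-72.5338, V(4,4)=69.4191
Node (3,0) S=28.8358: V=(p*·-180.1185+(1−p*)·-198.2851)/1.1=-168.2005; Δ=(-180.1185−-198.2851)/(36.6215−18.4549)=1.0000; B=V−Δ·S=-197.0364
Node (3,1) S=57.2211: V=(p*·-144.0692+(1−p*)·-180.1185)/1.1=-139.8152; Δ=(-144.0692−-180.1185)/(72.6708−36.6215)=1.0000; B=V−Δ·S=-197.0364
Node (3,2) S=113.5482: V=(p*·-72.5338+(1−p*)·-144.0692)/1.1=-83.4882; Δ=(-72.5338−-144.0692)/(144.2062−72.6708)=1.0000; B=V−Δ·S=-197.0364
Node (3,3) S=225.3221: V=(p*·69.4191+(1−p*)·-72.5338)/1.1=28.2858; Δ=(69.4191−-72.5338)/(286.1591−144.2062)=1.0000; B=V−Δ·S=-197.0364
Node (2,0) S=45.0560: V=(p*·-139.8152+(1−p*)·-168.2005)/1.1=-134.0680; Δ=(-139.8152−-168.2005)/(57.2211−28.8358)=1.0000; B=V−Δ·S=-179.1240
Node (2,1) S=89.4080: V=(p*·-83.4882+(1−p*)·-139.8152)/1.1=-89.7160; Δ=(-83.4882−-139.8152)/(113.5482−57.2211)=1.0000; B=V−Δ·S=-179.1240
Node (2,2) S=177.4190: V=(p*·28.2858+(1−p*)·-83.4882)/1.1=-1.7050; Δ=(28.2858−-83.4882)/(225.3221−113.5482)=1.0000; B=V−Δ·S=-179.1240
Node (1,0) S=70.4000: V=(p*·-89.7160+(1−p*)·-134.0680)/1.1=-92.4400; Δ=(-89.7160−-134.0680)/(89.4080−45.0560)=1.0000; B=V−Δ·S=-162.8400
Node (1,1) S=139.7000: V=(p*·-1.7050+(1−p*)·-89.7160)/1.1=-23.1400; Δ=(-1.7050−-89.7160)/(177.4190−89.4080)=1.0000; B=V−Δ·S=-162.8400
Node (0,0) S=110.0000: V=(p*·-23.1400+(1−p*)·-92.4400)/1.1=-38.0363; Δ=(-23.1400−-92.4400)/(139.7000−70.4000)=1.0000; B=V−Δ·S=-148.0363
Each (Δ,B) replicates both successor values, so the strategy is self-financing and V0 is arbitrage-free.

(0,0): Delta=1.0000 Bond=-148.0363
(1,0): Delta=1.0000 Bond=-162.8400
(1,1): Delta=1.0000 Bond=-162.8400
(2,0): Delta=1.0000 Bond=-179.1240
(2,1): Delta=1.0000 Bond=-179.1240
(2,2): Delta=1.0000 Bond=-179.1240
(3,0): Delta=1.0000 Bond=-197.0364
(3,1): Delta=1.0000 Bond=-197.0364
(3,2): Delta=1.0000 Bond=-197.0364
(3,3): Delta=1.0000 Bond=-197.0364
V0=-38.0363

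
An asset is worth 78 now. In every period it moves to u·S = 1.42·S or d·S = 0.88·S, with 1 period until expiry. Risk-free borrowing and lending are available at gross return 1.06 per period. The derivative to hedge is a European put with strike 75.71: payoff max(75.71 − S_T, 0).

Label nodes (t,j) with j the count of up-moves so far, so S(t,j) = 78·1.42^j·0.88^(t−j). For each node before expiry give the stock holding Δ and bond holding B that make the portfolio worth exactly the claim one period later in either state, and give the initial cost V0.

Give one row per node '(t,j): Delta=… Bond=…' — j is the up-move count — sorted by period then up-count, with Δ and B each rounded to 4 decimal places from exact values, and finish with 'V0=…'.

(0,0): Delta=-0.1679 Bond=17.5391
V0=4.4465

The replicating-portfolio and risk-neutral prices coincide; use p* = (1.06−0.88)/(1.42−0.88) = 0.3333 for the latter.
Terminal payoffs: V(1,0)=7.0700, V(1,1)=0.0000
Node (0,0) S=78.0000: V=(p*·0.0000+(1−p*)·7.0700)/1.06=4.4465; Δ=(0.0000−7.0700)/(110.7600−68.6400)=-0.1679; B=V−Δ·S=17.5391
Self-financing check: at every node Δ·S+B equals the discounted successor values.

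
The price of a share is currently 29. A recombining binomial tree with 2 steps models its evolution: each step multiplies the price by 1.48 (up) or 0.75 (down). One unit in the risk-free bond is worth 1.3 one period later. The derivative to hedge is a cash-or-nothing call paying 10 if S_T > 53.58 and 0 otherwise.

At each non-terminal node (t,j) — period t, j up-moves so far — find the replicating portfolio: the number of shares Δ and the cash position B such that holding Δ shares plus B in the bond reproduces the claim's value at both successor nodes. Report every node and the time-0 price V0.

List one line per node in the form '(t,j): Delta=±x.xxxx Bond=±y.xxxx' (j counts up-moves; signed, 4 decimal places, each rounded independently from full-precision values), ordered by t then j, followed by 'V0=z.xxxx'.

The replicating-portfolio and risk-neutral prices coincide; use p* = (1.3−0.75)/(1.48−0.75) = 0.7534 for the latter.
Payoff layer (t=2): V(2,0)=0.0000, V(2,1)=0.0000, V(2,2)=10.0000
(1,0): S=21.7500. Δ = (V_up−V_dn)/(S_up−S_dn) = (0.0000−0.0000)/(32.1900−16.3125) = 0.0000. V = [p*·0.0000 + (1−p*)·0.0000]/1.3 = 0.0000. B = V − Δ·S = 0.0000.
(1,1): S=42.9200. Δ = (V_up−V_dn)/(S_up−S_dn) = (10.0000−0.0000)/(63.5216−32.1900) = 0.3192. V = [p*·10.0000 + (1−p*)·0.0000]/1.3 = 5.7956. B = V − Δ·S = -7.9031.
(0,0): S=29.0000. Δ = (V_up−V_dn)/(S_up−S_dn) = (5.7956−0.0000)/(42.9200−21.7500) = 0.2738. V = [p*·5.7956 + (1−p*)·0.0000]/1.3 = 3.3589. B = V − Δ·S = -4.5803.
Each (Δ,B) replicates both successor values, so the strategy is self-financing and V0 is arbitrage-free.

(0,0): Delta=0.2738 Bond=-4.5803
(1,0): Delta=0.0000 Bond=0.0000
(1,1): Delta=0.3192 Bond=-7.9031
V0=3.3589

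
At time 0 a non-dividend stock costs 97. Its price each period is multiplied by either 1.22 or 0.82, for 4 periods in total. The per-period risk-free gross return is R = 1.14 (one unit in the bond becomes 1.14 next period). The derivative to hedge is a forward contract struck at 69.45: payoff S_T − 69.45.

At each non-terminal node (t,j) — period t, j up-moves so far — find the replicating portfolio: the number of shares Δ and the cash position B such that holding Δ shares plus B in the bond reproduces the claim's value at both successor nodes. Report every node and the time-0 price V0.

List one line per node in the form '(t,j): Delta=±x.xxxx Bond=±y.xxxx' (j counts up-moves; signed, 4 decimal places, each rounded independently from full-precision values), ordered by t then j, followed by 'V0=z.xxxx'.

(0,0): Delta=1.0000 Bond=-41.1200
(1,0): Delta=1.0000 Bond=-46.8768
(1,1): Delta=1.0000 Bond=-46.8768
(2,0): Delta=1.0000 Bond=-53.4395
(2,1): Delta=1.0000 Bond=-53.4395
(2,2): Delta=1.0000 Bond=-53.4395
(3,0): Delta=1.0000 Bond=-60.9211
(3,1): Delta=1.0000 Bond=-60.9211
(3,2): Delta=1.0000 Bond=-60.9211
(3,3): Delta=1.0000 Bond=-60.9211
V0=55.8800

No-arbitrage ⇒ martingale measure with p* = (R−d)/(u−d) = 0.8000.
Terminal values V(4,·): V(4,0)=-25.5942, V(4,1)=-4.2011, V(4,2)=27.6276, V(4,3)=74.9825, V(4,4)=145.4375
(3,0): S=53.4827. Δ = (V_up−V_dn)/(S_up−S_dn) = (-4.2011−-25.5942)/(65.2489−43.8558) = 1.0000. V = [p*·-4.2011 + (1−p*)·-25.5942]/1.14 = -7.4384. B = V − Δ·S = -60.9211.
(3,1): S=79.5718. Δ = (V_up−V_dn)/(S_up−S_dn) = (27.6276−-4.2011)/(97.0776−65.2489) = 1.0000. V = [p*·27.6276 + (1−p*)·-4.2011]/1.14 = 18.6508. B = V − Δ·S = -60.9211.
(3,2): S=118.3873. Δ = (V_up−V_dn)/(S_up−S_dn) = (74.9825−27.6276)/(144.4325−97.0776) = 1.0000. V = [p*·74.9825 + (1−p*)·27.6276]/1.14 = 57.4663. B = V − Δ·S = -60.9211.
(3,3): S=176.1373. Δ = (V_up−V_dn)/(S_up−S_dn) = (145.4375−74.9825)/(214.8875−144.4325) = 1.0000. V = [p*·145.4375 + (1−p*)·74.9825]/1.14 = 115.2162. B = V − Δ·S = -60.9211.
(2,0): S=65.2228. Δ = (V_up−V_dn)/(S_up−S_dn) = (18.6508−-7.4384)/(79.5718−53.4827) = 1.0000. V = [p*·18.6508 + (1−p*)·-7.4384]/1.14 = 11.7833. B = V − Δ·S = -53.4395.
(2,1): S=97.0388. Δ = (V_up−V_dn)/(S_up−S_dn) = (57.4663−18.6508)/(118.3873−79.5718) = 1.0000. V = [p*·57.4663 + (1−p*)·18.6508]/1.14 = 43.5993. B = V − Δ·S = -53.4395.
(2,2): S=144.3748. Δ = (V_up−V_dn)/(S_up−S_dn) = (115.2162−57.4663)/(176.1373−118.3873) = 1.0000. V = [p*·115.2162 + (1−p*)·57.4663]/1.14 = 90.9353. B = V − Δ·S = -53.4395.
(1,0): S=79.5400. Δ = (V_up−V_dn)/(S_up−S_dn) = (43.5993−11.7833)/(97.0388−65.2228) = 1.0000. V = [p*·43.5993 + (1−p*)·11.7833]/1.14 = 32.6632. B = V − Δ·S = -46.8768.
(1,1): S=118.3400. Δ = (V_up−V_dn)/(S_up−S_dn) = (90.9353−43.5993)/(144.3748−97.0388) = 1.0000. V = [p*·90.9353 + (1−p*)·43.5993]/1.14 = 71.4632. B = V − Δ·S = -46.8768.
(0,0): S=97.0000. Δ = (V_up−V_dn)/(S_up−S_dn) = (71.4632−32.6632)/(118.3400−79.5400) = 1.0000. V = [p*·71.4632 + (1−p*)·32.6632]/1.14 = 55.8800. B = V − Δ·S = -41.1200.
Each (Δ,B) replicates both successor values, so the strategy is self-financing and V0 is arbitrage-free.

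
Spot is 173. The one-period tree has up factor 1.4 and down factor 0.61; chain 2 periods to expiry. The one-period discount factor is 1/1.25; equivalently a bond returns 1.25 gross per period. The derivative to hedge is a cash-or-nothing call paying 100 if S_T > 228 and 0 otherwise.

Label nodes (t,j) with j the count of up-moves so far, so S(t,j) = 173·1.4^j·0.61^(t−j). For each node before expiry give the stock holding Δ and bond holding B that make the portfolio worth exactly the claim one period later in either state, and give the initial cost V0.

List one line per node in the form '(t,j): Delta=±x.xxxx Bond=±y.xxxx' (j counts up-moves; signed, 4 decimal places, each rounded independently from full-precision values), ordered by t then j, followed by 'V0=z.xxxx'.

Since d<R<u, set p* = (R−d)/(u−d) = 0.8101; price each node as the discounted p*-expectation of its children.
Terminal values V(2,·): V(2,0)=0.0000, V(2,1)=0.0000, V(2,2)=100.0000
Node (1,0) S=105.5300: V=(p*·0.0000+(1−p*)·0.0000)/1.25=0.0000; Δ=(0.0000−0.0000)/(147.7420−64.3733)=0.0000; B=V−Δ·S=0.0000
Node (1,1) S=242.2000: V=(p*·100.0000+(1−p*)·0.0000)/1.25=64.8101; Δ=(100.0000−0.0000)/(339.0800−147.7420)=0.5226; B=V−Δ·S=-61.7722
Node (0,0) S=173.0000: V=(p*·64.8101+(1−p*)·0.0000)/1.25=42.0035; Δ=(64.8101−0.0000)/(242.2000−105.5300)=0.4742; B=V−Δ·S=-40.0346
Self-financing check: at every node Δ·S+B equals the discounted successor values.

(0,0): Delta=0.4742 Bond=-40.0346
(1,0): Delta=0.0000 Bond=0.0000
(1,1): Delta=0.5226 Bond=-61.7722
V0=42.0035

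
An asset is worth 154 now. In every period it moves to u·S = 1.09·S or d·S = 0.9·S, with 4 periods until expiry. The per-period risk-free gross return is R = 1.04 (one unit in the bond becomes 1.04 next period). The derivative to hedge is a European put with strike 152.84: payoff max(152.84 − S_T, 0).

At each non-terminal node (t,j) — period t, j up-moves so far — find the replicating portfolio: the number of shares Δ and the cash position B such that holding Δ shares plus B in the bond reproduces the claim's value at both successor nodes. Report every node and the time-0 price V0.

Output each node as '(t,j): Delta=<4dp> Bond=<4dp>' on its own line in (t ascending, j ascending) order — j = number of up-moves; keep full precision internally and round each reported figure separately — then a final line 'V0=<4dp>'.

No-arbitrage ⇒ martingale measure with p* = (R−d)/(u−d) = 0.7368.
At expiry t=4: V(4,0)=51.8006, V(4,1)=30.4701, V(4,2)=4.6364, V(4,3)=0.0000, V(4,4)=0.0000
  t=3,j=0: stock 112.2660 → up 122.3699 (V=30.4701), down 101.0394 (V=51.8006). Price 34.6955; hedge Δ=-1.0000, bond B=146.9615.
  t=3,j=1: stock 135.9666 → up 148.2036 (V=4.6364), down 122.3699 (V=30.4701). Price 10.9949; hedge Δ=-1.0000, bond B=146.9615.
  t=3,j=2: stock 164.6707 → up 179.4910 (V=0.0000), down 148.2036 (V=4.6364). Price 1.1732; hedge Δ=-0.1482, bond B=25.5753.
  t=3,j=3: stock 199.4345 → up 217.3836 (V=0.0000), down 179.4910 (V=0.0000). Price 0.0000; hedge Δ=0.0000, bond B=0.0000.
  t=2,j=0: stock 124.7400 → up 135.9666 (V=10.9949), down 112.2660 (V=34.6955). Price 16.5692; hedge Δ=-1.0000, bond B=141.3092.
  t=2,j=1: stock 151.0740 → up 164.6707 (V=1.1732), down 135.9666 (V=10.9949). Price 3.6133; hedge Δ=-0.3422, bond B=55.3068.
  t=2,j=2: stock 182.9674 → up 199.4345 (V=0.0000), down 164.6707 (V=1.1732). Price 0.2969; hedge Δ=-0.0337, bond B=6.4715.
  t=1,j=0: stock 138.6000 → up 151.0740 (V=3.6133), down 124.7400 (V=16.5692). Price 6.7526; hedge Δ=-0.4920, bond B=74.9413.
  t=1,j=1: stock 167.8600 → up 182.9674 (V=0.2969), down 151.0740 (V=3.6133). Price 1.1246; hedge Δ=-0.1040, bond B=18.5797.
  t=0,j=0: stock 154.0000 → up 167.8600 (V=1.1246), down 138.6000 (V=6.7526). Price 2.5055; hedge Δ=-0.1923, bond B=32.1266.
Check: Δ(0,0)·S0 + B(0,0) = 2.5055 = V0.

(0,0): Delta=-0.1923 Bond=32.1266
(1,0): Delta=-0.4920 Bond=74.9413
(1,1): Delta=-0.1040 Bond=18.5797
(2,0): Delta=-1.0000 Bond=141.3092
(2,1): Delta=-0.3422 Bond=55.3068
(2,2): Delta=-0.0337 Bond=6.4715
(3,0): Delta=-1.0000 Bond=146.9615
(3,1): Delta=-1.0000 Bond=146.9615
(3,2): Delta=-0.1482 Bond=25.5753
(3,3): Delta=0.0000 Bond=0.0000
V0=2.5055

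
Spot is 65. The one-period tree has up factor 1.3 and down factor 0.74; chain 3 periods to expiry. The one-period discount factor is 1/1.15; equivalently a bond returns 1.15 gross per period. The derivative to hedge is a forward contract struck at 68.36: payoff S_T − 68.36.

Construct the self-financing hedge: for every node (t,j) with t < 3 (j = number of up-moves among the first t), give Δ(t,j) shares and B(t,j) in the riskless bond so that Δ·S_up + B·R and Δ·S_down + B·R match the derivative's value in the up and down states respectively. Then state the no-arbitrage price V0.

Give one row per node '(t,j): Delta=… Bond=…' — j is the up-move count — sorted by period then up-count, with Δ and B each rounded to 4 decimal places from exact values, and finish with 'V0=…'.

(0,0): Delta=1.0000 Bond=-44.9478
(1,0): Delta=1.0000 Bond=-51.6900
(1,1): Delta=1.0000 Bond=-51.6900
(2,0): Delta=1.0000 Bond=-59.4435
(2,1): Delta=1.0000 Bond=-59.4435
(2,2): Delta=1.0000 Bond=-59.4435
V0=20.0522

The replicating-portfolio and risk-neutral prices coincide; use p* = (1.15−0.74)/(1.3−0.74) = 0.7321 for the latter.
Terminal values V(3,·): V(3,0)=-42.0204, V(3,1)=-22.0878, V(3,2)=12.9290, V(3,3)=74.4450
Node (2,0) S=35.5940: V=(p*·-22.0878+(1−p*)·-42.0204)/1.15=-23.8495; Δ=(-22.0878−-42.0204)/(46.2722−26.3396)=1.0000; B=V−Δ·S=-59.4435
Node (2,1) S=62.5300: V=(p*·12.9290+(1−p*)·-22.0878)/1.15=3.0865; Δ=(12.9290−-22.0878)/(81.2890−46.2722)=1.0000; B=V−Δ·S=-59.4435
Node (2,2) S=109.8500: V=(p*·74.4450+(1−p*)·12.9290)/1.15=50.4065; Δ=(74.4450−12.9290)/(142.8050−81.2890)=1.0000; B=V−Δ·S=-59.4435
Node (1,0) S=48.1000: V=(p*·3.0865+(1−p*)·-23.8495)/1.15=-3.5900; Δ=(3.0865−-23.8495)/(62.5300−35.5940)=1.0000; B=V−Δ·S=-51.6900
Node (1,1) S=84.5000: V=(p*·50.4065+(1−p*)·3.0865)/1.15=32.8100; Δ=(50.4065−3.0865)/(109.8500−62.5300)=1.0000; B=V−Δ·S=-51.6900
Node (0,0) S=65.0000: V=(p*·32.8100+(1−p*)·-3.5900)/1.15=20.0522; Δ=(32.8100−-3.5900)/(84.5000−48.1000)=1.0000; B=V−Δ·S=-44.9478
Self-financing check: at every node Δ·S+B equals the discounted successor values.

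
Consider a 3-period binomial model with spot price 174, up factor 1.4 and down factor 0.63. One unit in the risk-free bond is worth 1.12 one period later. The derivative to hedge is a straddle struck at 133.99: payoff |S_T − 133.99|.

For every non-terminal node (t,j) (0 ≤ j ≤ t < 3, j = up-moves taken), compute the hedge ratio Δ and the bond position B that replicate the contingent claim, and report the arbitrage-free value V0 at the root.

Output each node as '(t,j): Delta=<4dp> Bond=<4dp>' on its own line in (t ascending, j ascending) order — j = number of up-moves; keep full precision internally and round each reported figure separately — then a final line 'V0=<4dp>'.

No-arbitrage ⇒ martingale measure with p* = (R−d)/(u−d) = 0.6364.
Terminal values V(3,·): V(3,0)=90.4818, V(3,1)=37.3052, V(3,2)=80.8652, V(3,3)=343.4660
Node (2,0) S=69.0606: V=(p*·37.3052+(1−p*)·90.4818)/1.12=50.5733; Δ=(37.3052−90.4818)/(96.6848−43.5082)=-1.0000; B=V−Δ·S=119.6339
Node (2,1) S=153.4680: V=(p*·80.8652+(1−p*)·37.3052)/1.12=58.0582; Δ=(80.8652−37.3052)/(214.8552−96.6848)=0.3686; B=V−Δ·S=1.4867
Node (2,2) S=341.0400: V=(p*·343.4660+(1−p*)·80.8652)/1.12=221.4061; Δ=(343.4660−80.8652)/(477.4560−214.8552)=1.0000; B=V−Δ·S=-119.6339
Node (1,0) S=109.6200: V=(p*·58.0582+(1−p*)·50.5733)/1.12=49.4075; Δ=(58.0582−50.5733)/(153.4680−69.0606)=0.0887; B=V−Δ·S=39.6869
Node (1,1) S=243.6000: V=(p*·221.4061+(1−p*)·58.0582)/1.12=144.6490; Δ=(221.4061−58.0582)/(341.0400−153.4680)=0.8709; B=V−Δ·S=-67.4911
Node (0,0) S=174.0000: V=(p*·144.6490+(1−p*)·49.4075)/1.12=98.2283; Δ=(144.6490−49.4075)/(243.6000−109.6200)=0.7109; B=V−Δ·S=-25.4619
The time-0 hedge costs 98.2283, which is the no-arbitrage price.

(0,0): Delta=0.7109 Bond=-25.4619
(1,0): Delta=0.0887 Bond=39.6869
(1,1): Delta=0.8709 Bond=-67.4911
(2,0): Delta=-1.0000 Bond=119.6339
(2,1): Delta=0.3686 Bond=1.4867
(2,2): Delta=1.0000 Bond=-119.6339
V0=98.2283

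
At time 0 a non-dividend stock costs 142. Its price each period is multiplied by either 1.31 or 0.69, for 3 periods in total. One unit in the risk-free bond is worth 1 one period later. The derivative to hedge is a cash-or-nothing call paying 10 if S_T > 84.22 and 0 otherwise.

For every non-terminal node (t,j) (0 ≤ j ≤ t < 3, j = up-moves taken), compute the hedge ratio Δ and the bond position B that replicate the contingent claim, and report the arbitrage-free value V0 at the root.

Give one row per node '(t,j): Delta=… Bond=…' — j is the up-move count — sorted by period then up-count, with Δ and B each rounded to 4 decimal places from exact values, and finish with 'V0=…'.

(0,0): Delta=0.0284 Bond=4.7177
(1,0): Delta=0.0823 Bond=-0.5645
(1,1): Delta=0.0000 Bond=10.0000
(2,0): Delta=0.2386 Bond=-11.1290
(2,1): Delta=0.0000 Bond=10.0000
(2,2): Delta=0.0000 Bond=10.0000
V0=8.7500

Under the risk-neutral measure, an up-move has probability p* = (R−d)/(u−d) = 0.5000 and values discount at R = 1.
Payoff layer (t=3): V(3,0)=0.0000, V(3,1)=10.0000, V(3,2)=10.0000, V(3,3)=10.0000
Node (2,0) S=67.6062: V=(p*·10.0000+(1−p*)·0.0000)/1=5.0000; Δ=(10.0000−0.0000)/(88.5641−46.6483)=0.2386; B=V−Δ·S=-11.1290
Node (2,1) S=128.3538: V=(p*·10.0000+(1−p*)·10.0000)/1=10.0000; Δ=(10.0000−10.0000)/(168.1435−88.5641)=0.0000; B=V−Δ·S=10.0000
Node (2,2) S=243.6862: V=(p*·10.0000+(1−p*)·10.0000)/1=10.0000; Δ=(10.0000−10.0000)/(319.2289−168.1435)=0.0000; B=V−Δ·S=10.0000
Node (1,0) S=97.9800: V=(p*·10.0000+(1−p*)·5.0000)/1=7.5000; Δ=(10.0000−5.0000)/(128.3538−67.6062)=0.0823; B=V−Δ·S=-0.5645
Node (1,1) S=186.0200: V=(p*·10.0000+(1−p*)·10.0000)/1=10.0000; Δ=(10.0000−10.0000)/(243.6862−128.3538)=0.0000; B=V−Δ·S=10.0000
Node (0,0) S=142.0000: V=(p*·10.0000+(1−p*)·7.5000)/1=8.7500; Δ=(10.0000−7.5000)/(186.0200−97.9800)=0.0284; B=V−Δ·S=4.7177
Each (Δ,B) replicates both successor values, so the strategy is self-financing and V0 is arbitrage-free.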